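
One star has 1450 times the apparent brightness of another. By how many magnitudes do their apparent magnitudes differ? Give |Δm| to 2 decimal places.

Pogson: Δm = −2.5 log₁₀(ratio) = −2.5 log₁₀(1450) = −2.5 × 3.1614 = -7.903

|Δm| ≈ 7.90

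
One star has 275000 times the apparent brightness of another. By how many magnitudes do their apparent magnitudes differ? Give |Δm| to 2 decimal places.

Pogson: Δm = −2.5 log₁₀(ratio) = −2.5 log₁₀(275000) = −2.5 × 5.4393 = -13.598

|Δm| ≈ 13.60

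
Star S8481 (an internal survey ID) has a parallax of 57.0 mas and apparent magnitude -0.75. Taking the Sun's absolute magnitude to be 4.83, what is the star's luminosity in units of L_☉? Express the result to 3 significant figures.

L/L_☉ ≈ 525

d = 1/p = 1000/57.0 mas = 17.54 pc
M = m − 5 log₁₀ d + 5 = -0.75 − 5·1.2441 + 5 = -1.971
M − M_☉ = -1.971 − 4.83 = -6.801
L/L_☉ = 10^(−0.4 × -6.801) = 525.1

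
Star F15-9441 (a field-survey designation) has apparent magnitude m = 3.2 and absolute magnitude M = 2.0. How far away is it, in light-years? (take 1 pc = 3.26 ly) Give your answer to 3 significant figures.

μ = m − M = 1.200
m − M = 5 log₁₀ d − 5
log₁₀ d = (m − M)/5 + 1 = 1.2400
d = 10^1.2400 = 17.38 pc
= 56.65 ly

d ≈ 56.7 ly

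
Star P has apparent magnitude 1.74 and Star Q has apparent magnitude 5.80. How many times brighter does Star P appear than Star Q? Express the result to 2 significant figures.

Δm = 1.74 − (5.80) = -4.06
Flux ratio = 10^(−0.4 Δm) = 10^(−0.4 × -4.06) = 10^1.624 = 42.07

42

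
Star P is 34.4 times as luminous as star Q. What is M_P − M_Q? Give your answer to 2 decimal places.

M_P − M_Q ≈ -3.84

Pogson: ΔM = −2.5 log₁₀(ratio) = −2.5 log₁₀(34.4) = −2.5 × 1.5366 = -3.841
Star P is brighter, so it has the smaller magnitude: the difference is negative.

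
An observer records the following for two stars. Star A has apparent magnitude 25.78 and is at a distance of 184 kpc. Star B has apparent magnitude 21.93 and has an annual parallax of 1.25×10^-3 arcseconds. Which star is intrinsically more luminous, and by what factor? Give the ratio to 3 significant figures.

Star A: d = 184 kpc = 184000 pc
Star A: M = m − 5 log₁₀ d + 5 = 25.78 − 5·5.2648 + 5 = 4.456
Star B: d = 1/p = 1/1.25×10^-3″ = 800.0 pc
Star B: M = m − 5 log₁₀ d + 5 = 21.93 − 5·2.9031 + 5 = 12.415
ΔM = M_A − M_B = 4.456 − (12.415) = -7.959; smaller M is more luminous → Star A.
L ratio = 10^(0.4 |ΔM|) = 10^3.183 = 1526

Star A is more luminous, by a factor of 1530.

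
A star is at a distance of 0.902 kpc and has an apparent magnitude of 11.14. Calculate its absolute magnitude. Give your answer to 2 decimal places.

d = 0.902 kpc = 902.0 pc
5 log₁₀(d/10 pc) = 5 log₁₀(902.0) − 5 = 9.776
M = m − 5 log₁₀(d/10) = 11.14 − 9.776 = 1.364

M ≈ 1.36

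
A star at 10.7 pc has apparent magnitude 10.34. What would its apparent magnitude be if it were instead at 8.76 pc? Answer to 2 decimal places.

Flux ∝ 1/d², so Δm = 5 log₁₀(d₂/d₁) = 5 log₁₀(8.76/10.7) = -0.434
m₂ = m₁ + Δm = 10.34 + (-0.434) = 9.906

m ≈ 9.91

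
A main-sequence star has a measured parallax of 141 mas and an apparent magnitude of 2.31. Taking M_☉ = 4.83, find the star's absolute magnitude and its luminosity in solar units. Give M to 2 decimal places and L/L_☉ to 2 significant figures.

M ≈ 3.06; L/L_☉ ≈ 5.1

d = 1/p = 1000/141 mas = 7.092 pc
M = m − 5 log₁₀ d + 5 = 2.31 − 5·0.8508 + 5 = 3.056
M − M_☉ = 3.056 − 4.83 = -1.774
L/L_☉ = 10^(−0.4 × -1.774) = 5.123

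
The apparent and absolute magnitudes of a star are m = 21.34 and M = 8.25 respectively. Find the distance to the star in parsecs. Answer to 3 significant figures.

d ≈ 4150 pc

μ = m − M = 13.090
m − M = 5 log₁₀ d − 5
log₁₀ d = (m − M)/5 + 1 = 3.6180
d = 10^3.6180 = 4150 pc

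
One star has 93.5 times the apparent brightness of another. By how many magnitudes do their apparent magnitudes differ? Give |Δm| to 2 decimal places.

|Δm| ≈ 4.93

Pogson: Δm = −2.5 log₁₀(ratio) = −2.5 log₁₀(93.5) = −2.5 × 1.9708 = -4.927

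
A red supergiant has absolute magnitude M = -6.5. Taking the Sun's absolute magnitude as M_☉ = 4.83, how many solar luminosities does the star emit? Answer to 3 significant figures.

L/L_☉ ≈ 34000

M − M_☉ = -6.5 − 4.83 = -11.330
L/L_☉ = 10^(−0.4 (M − M_☉)) = 10^4.532 = 34040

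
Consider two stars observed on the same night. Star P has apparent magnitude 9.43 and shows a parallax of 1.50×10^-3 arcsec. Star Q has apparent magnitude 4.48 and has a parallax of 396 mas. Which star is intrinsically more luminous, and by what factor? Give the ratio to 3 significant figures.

Star P is more luminous, by a factor of 730.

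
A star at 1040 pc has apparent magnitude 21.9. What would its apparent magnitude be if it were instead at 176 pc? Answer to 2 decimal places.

m ≈ 18.04

Flux ∝ 1/d², so Δm = 5 log₁₀(d₂/d₁) = 5 log₁₀(176/1040) = -3.858
m₂ = m₁ + Δm = 21.9 + (-3.858) = 18.042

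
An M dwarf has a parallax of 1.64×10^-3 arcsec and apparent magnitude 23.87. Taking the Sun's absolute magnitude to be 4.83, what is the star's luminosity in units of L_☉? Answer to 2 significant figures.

L/L_☉ ≈ 9.0×10^-5

d = 1/p = 1/1.64×10^-3″ = 609.8 pc
M = m − 5 log₁₀ d + 5 = 23.87 − 5·2.7852 + 5 = 14.944
M − M_☉ = 14.944 − 4.83 = 10.114
L/L_☉ = 10^(−0.4 × 10.114) = 9.001×10^-5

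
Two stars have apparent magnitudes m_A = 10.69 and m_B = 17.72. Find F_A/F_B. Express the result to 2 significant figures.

F_A/F_B ≈ 650

Δm = 10.69 − (17.72) = -7.03
Flux ratio = 10^(−0.4 Δm) = 10^(−0.4 × -7.03) = 10^2.812 = 648.6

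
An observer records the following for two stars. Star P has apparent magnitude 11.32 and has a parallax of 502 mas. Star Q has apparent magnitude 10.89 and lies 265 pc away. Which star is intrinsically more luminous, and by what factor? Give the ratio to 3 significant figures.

Star P: p = 502 mas = 0.502″ → d = 1/p = 1.992 pc
Star P: M = m − 5 log₁₀ d + 5 = 11.32 − 5·0.2993 + 5 = 14.824
Star Q: M = m − 5 log₁₀ d + 5 = 10.89 − 5·2.4232 + 5 = 3.774
ΔM = M_P − M_Q = 14.824 − (3.774) = 11.050; smaller M is more luminous → Star Q.
L ratio = 10^(0.4 |ΔM|) = 10^4.420 = 26300

Star Q is more luminous, by a factor of 26300.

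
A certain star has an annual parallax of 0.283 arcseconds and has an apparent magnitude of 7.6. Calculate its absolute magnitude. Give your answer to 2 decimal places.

M ≈ 9.86

d = 1/p = 1/0.283″ = 3.534 pc
5 log₁₀(d/10 pc) = 5 log₁₀(3.534) − 5 = -2.259
M = m − 5 log₁₀(d/10) = 7.6 + 2.259 = 9.859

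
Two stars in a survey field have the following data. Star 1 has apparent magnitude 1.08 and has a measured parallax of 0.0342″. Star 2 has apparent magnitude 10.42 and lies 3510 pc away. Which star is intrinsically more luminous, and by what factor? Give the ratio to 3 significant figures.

Star 1: d = 1/p = 1/0.0342″ = 29.24 pc
Star 1: M = m − 5 log₁₀ d + 5 = 1.08 − 5·1.4660 + 5 = -1.250
Star 2: M = m − 5 log₁₀ d + 5 = 10.42 − 5·3.5453 + 5 = -2.307
ΔM = M_1 − M_2 = -1.250 − (-2.307) = 1.057; smaller M is more luminous → Star 2.
L ratio = 10^(0.4 |ΔM|) = 10^0.423 = 2.646

Star 2 is more luminous, by a factor of 2.65.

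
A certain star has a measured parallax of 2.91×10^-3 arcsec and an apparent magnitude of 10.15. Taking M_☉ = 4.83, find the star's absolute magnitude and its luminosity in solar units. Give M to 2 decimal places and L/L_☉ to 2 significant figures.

M ≈ 2.47; L/L_☉ ≈ 8.8

d = 1/p = 1/2.91×10^-3″ = 343.6 pc
M = m − 5 log₁₀ d + 5 = 10.15 − 5·2.5361 + 5 = 2.469
M − M_☉ = 2.469 − 4.83 = -2.361
L/L_☉ = 10^(−0.4 × -2.361) = 8.795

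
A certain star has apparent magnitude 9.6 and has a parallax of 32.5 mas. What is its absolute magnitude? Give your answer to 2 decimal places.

M ≈ 7.16

p = 32.5 mas = 0.0325″ → d = 1/p = 30.77 pc
5 log₁₀(d/10 pc) = 5 log₁₀(30.77) − 5 = 2.441
M = m − 5 log₁₀(d/10) = 9.6 − 2.441 = 7.159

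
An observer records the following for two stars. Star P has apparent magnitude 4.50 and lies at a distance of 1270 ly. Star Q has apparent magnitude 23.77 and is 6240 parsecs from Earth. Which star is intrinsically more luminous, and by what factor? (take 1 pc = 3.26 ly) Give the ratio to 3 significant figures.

Star P is more luminous, by a factor of 199000.

Star P: d = 1270 ly / 3.26 = 389.6 pc
Star P: M = m − 5 log₁₀ d + 5 = 4.50 − 5·2.5906 + 5 = -3.453
Star Q: M = m − 5 log₁₀ d + 5 = 23.77 − 5·3.7952 + 5 = 9.794
ΔM = M_P − M_Q = -3.453 − (9.794) = -13.247; smaller M is more luminous → Star P.
L ratio = 10^(0.4 |ΔM|) = 10^5.299 = 199000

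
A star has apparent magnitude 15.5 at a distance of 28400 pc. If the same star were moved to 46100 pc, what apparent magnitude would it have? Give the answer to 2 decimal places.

m ≈ 16.55

Flux ∝ 1/d², so Δm = 5 log₁₀(d₂/d₁) = 5 log₁₀(46100/28400) = 1.052
m₂ = m₁ + Δm = 15.5 + (1.052) = 16.552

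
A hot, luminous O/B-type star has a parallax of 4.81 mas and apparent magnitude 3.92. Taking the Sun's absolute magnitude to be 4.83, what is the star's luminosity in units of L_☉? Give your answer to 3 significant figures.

d = 1/p = 1000/4.81 mas = 207.9 pc
M = m − 5 log₁₀ d + 5 = 3.92 − 5·2.3179 + 5 = -2.669
M − M_☉ = -2.669 − 4.83 = -7.499
L/L_☉ = 10^(−0.4 × -7.499) = 999.3

L/L_☉ ≈ 999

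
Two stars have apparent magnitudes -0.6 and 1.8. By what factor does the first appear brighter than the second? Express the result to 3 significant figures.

9.12

Δm = -0.6 − (1.8) = -2.4
Flux ratio = 10^(−0.4 Δm) = 10^(−0.4 × -2.4) = 10^0.960 = 9.120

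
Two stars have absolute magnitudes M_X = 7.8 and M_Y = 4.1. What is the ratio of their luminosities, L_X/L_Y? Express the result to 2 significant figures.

L_X/L_Y ≈ 0.033

ΔM = M_X − M_Y = 3.7
L_X/L_Y = 10^(−0.4 ΔM) = 10^-1.480 = 0.03311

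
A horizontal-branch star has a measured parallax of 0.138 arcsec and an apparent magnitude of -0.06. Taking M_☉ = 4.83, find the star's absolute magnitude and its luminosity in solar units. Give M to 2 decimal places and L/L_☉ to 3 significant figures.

M ≈ 0.64; L/L_☉ ≈ 47.5

d = 1/p = 1/0.138″ = 7.246 pc
M = m − 5 log₁₀ d + 5 = -0.06 − 5·0.8601 + 5 = 0.639
M − M_☉ = 0.639 − 4.83 = -4.191
L/L_☉ = 10^(−0.4 × -4.191) = 47.45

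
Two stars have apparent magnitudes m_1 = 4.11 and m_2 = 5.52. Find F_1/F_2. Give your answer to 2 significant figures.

Δm = 4.11 − (5.52) = -1.41
Flux ratio = 10^(−0.4 Δm) = 10^(−0.4 × -1.41) = 10^0.564 = 3.664

F_1/F_2 ≈ 3.7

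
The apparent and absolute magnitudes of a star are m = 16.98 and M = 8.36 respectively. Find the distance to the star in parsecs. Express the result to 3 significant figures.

μ = m − M = 8.620
m − M = 5 log₁₀ d − 5
log₁₀ d = (m − M)/5 + 1 = 2.7240
d = 10^2.7240 = 529.7 pc

d ≈ 530 pc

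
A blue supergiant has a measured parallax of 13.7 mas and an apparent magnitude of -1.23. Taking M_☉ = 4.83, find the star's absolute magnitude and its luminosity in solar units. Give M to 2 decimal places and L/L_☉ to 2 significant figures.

M ≈ -5.55; L/L_☉ ≈ 14000

d = 1/p = 1000/13.7 mas = 72.99 pc
M = m − 5 log₁₀ d + 5 = -1.23 − 5·1.8633 + 5 = -5.546
M − M_☉ = -5.546 − 4.83 = -10.376
L/L_☉ = 10^(−0.4 × -10.376) = 14140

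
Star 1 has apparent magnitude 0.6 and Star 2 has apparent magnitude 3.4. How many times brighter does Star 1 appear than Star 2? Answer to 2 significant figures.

13

Magnitude difference = -2.8
Flux ratio = 10^(−0.4 Δm) = 10^(−0.4 × -2.8) = 10^1.120 = 13.18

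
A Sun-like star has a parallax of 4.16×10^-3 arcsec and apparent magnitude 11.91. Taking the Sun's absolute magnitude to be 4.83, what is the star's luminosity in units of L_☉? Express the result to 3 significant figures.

L/L_☉ ≈ 0.851

d = 1/p = 1/4.16×10^-3″ = 240.4 pc
M = m − 5 log₁₀ d + 5 = 11.91 − 5·2.3809 + 5 = 5.005
M − M_☉ = 5.005 − 4.83 = 0.175
L/L_☉ = 10^(−0.4 × 0.175) = 0.8508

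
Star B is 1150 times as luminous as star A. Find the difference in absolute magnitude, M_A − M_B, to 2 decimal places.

M_A − M_B ≈ 7.65

Pogson: ΔM = −2.5 log₁₀(ratio) = −2.5 log₁₀(1150) = −2.5 × 3.0607 = -7.652
Star B is brighter so has the smaller magnitude: M_A − M_B is positive.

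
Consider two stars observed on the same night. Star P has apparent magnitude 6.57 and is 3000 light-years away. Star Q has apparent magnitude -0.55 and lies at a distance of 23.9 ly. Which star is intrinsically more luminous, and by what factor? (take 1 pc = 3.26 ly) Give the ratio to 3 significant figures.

Star P is more luminous, by a factor of 22.4.

Star P: d = 3000 ly / 3.26 = 920.2 pc
Star P: M = m − 5 log₁₀ d + 5 = 6.57 − 5·2.9639 + 5 = -3.250
Star Q: d = 23.9 ly / 3.26 = 7.331 pc
Star Q: M = m − 5 log₁₀ d + 5 = -0.55 − 5·0.8652 + 5 = 0.124
ΔM = M_P − M_Q = -3.250 − (0.124) = -3.374; smaller M is more luminous → Star P.
L ratio = 10^(0.4 |ΔM|) = 10^1.349 = 22.36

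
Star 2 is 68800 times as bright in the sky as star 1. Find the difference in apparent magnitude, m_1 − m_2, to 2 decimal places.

m_1 − m_2 ≈ 12.09

Pogson: Δm = −2.5 log₁₀(ratio) = −2.5 log₁₀(68800) = −2.5 × 4.8376 = -12.094
Star 2 is brighter so has the smaller magnitude: m_1 − m_2 is positive.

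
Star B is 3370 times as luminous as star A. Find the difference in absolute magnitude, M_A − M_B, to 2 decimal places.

M_A − M_B ≈ 8.82

Pogson: ΔM = −2.5 log₁₀(ratio) = −2.5 log₁₀(3370) = −2.5 × 3.5276 = -8.819
Star B is brighter so has the smaller magnitude: M_A − M_B is positive.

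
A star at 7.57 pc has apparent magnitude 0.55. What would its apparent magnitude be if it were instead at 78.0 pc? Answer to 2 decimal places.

m ≈ 5.61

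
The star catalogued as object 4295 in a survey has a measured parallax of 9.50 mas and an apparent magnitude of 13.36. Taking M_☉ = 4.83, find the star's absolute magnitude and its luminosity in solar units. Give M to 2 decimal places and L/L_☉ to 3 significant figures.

d = 1/p = 1000/9.50 mas = 105.3 pc
M = m − 5 log₁₀ d + 5 = 13.36 − 5·2.0223 + 5 = 8.249
M − M_☉ = 8.249 − 4.83 = 3.419
L/L_☉ = 10^(−0.4 × 3.419) = 0.04291

M ≈ 8.25; L/L_☉ ≈ 0.0429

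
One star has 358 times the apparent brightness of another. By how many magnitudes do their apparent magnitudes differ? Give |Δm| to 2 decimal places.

Pogson: Δm = −2.5 log₁₀(ratio) = −2.5 log₁₀(358) = −2.5 × 2.5539 = -6.385

|Δm| ≈ 6.38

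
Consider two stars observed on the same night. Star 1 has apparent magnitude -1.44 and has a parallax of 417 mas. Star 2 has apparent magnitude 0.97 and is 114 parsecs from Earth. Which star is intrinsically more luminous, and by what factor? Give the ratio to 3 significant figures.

Star 2 is more luminous, by a factor of 246.

Star 1: p = 417 mas = 0.417″ → d = 1/p = 2.398 pc
Star 1: M = m − 5 log₁₀ d + 5 = -1.44 − 5·0.3799 + 5 = 1.661
Star 2: M = m − 5 log₁₀ d + 5 = 0.97 − 5·2.0569 + 5 = -4.315
ΔM = M_1 − M_2 = 1.661 − (-4.315) = 5.975; smaller M is more luminous → Star 2.
L ratio = 10^(0.4 |ΔM|) = 10^2.390 = 245.5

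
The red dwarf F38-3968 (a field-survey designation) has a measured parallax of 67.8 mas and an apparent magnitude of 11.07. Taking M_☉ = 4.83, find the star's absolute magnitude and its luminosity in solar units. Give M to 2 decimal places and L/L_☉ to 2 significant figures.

M ≈ 10.23; L/L_☉ ≈ 6.9×10^-3

d = 1/p = 1000/67.8 mas = 14.75 pc
M = m − 5 log₁₀ d + 5 = 11.07 − 5·1.1688 + 5 = 10.226
M − M_☉ = 10.226 − 4.83 = 5.396
L/L_☉ = 10^(−0.4 × 5.396) = 6.943×10^-3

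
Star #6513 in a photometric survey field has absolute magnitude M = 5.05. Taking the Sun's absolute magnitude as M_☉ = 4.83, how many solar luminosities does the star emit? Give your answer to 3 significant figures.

M − M_☉ = 5.05 − 4.83 = 0.220
L/L_☉ = 10^(−0.4 (M − M_☉)) = 10^-0.088 = 0.8166

L/L_☉ ≈ 0.817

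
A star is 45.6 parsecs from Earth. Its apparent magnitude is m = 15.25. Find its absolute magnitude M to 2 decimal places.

M ≈ 11.96

5 log₁₀(d/10 pc) = 5 log₁₀(45.60) − 5 = 3.295
M = m − 5 log₁₀(d/10) = 15.25 − 3.295 = 11.955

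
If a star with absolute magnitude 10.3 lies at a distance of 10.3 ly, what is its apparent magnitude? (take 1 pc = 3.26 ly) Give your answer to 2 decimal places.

d = 10.3 ly / 3.26 = 3.160 pc
m = M + 5 log₁₀ d − 5 = 10.3 + 5·0.4996 − 5 = 7.798

m ≈ 7.80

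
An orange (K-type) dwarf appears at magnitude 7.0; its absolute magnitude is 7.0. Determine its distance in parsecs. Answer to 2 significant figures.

d ≈ 10 pc

Distance modulus: m − M = 7.0 − (7.0) = 0.000
m − M = 5 log₁₀ d − 5
log₁₀ d = (m − M)/5 + 1 = 1.0000
d = 10^1.0000 = 10.00 pc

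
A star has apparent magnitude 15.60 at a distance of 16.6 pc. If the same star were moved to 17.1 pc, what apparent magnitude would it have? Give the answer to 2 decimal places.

m ≈ 15.66

Flux ∝ 1/d², so Δm = 5 log₁₀(d₂/d₁) = 5 log₁₀(17.1/16.6) = 0.064
m₂ = m₁ + Δm = 15.60 + (0.064) = 15.664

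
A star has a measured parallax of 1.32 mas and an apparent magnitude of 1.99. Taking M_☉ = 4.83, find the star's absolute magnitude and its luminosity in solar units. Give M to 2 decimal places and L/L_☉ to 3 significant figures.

d = 1/p = 1000/1.32 mas = 757.6 pc
M = m − 5 log₁₀ d + 5 = 1.99 − 5·2.8794 + 5 = -7.407
M − M_☉ = -7.407 − 4.83 = -12.237
L/L_☉ = 10^(−0.4 × -12.237) = 78500

M ≈ -7.41; L/L_☉ ≈ 78500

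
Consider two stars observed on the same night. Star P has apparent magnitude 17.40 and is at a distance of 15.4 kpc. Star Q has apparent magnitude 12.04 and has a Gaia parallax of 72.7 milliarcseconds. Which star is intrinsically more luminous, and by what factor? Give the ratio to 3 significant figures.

Star P: d = 15.4 kpc = 15400 pc
Star P: M = m − 5 log₁₀ d + 5 = 17.40 − 5·4.1875 + 5 = 1.462
Star Q: p = 72.7 mas = 0.0727″ → d = 1/p = 13.76 pc
Star Q: M = m − 5 log₁₀ d + 5 = 12.04 − 5·1.1385 + 5 = 11.348
ΔM = M_P − M_Q = 1.462 − (11.348) = -9.885; smaller M is more luminous → Star P.
L ratio = 10^(0.4 |ΔM|) = 10^3.954 = 8997

Star P is more luminous, by a factor of 9000.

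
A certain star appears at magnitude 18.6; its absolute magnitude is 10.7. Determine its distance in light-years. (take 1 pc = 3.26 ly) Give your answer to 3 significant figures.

d ≈ 1240 ly

μ = m − M = 7.900
m − M = 5 log₁₀ d − 5
log₁₀ d = (m − M)/5 + 1 = 2.5800
d = 10^2.5800 = 380.2 pc
= 1239 ly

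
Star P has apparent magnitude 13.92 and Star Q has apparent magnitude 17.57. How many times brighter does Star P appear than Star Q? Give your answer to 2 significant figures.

29

Magnitude difference = -3.65
Flux ratio = 10^(−0.4 Δm) = 10^(−0.4 × -3.65) = 10^1.460 = 28.84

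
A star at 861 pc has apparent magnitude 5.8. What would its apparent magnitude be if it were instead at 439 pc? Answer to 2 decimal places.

m ≈ 4.34

Flux ∝ 1/d², so Δm = 5 log₁₀(d₂/d₁) = 5 log₁₀(439/861) = -1.463
m₂ = m₁ + Δm = 5.8 + (-1.463) = 4.337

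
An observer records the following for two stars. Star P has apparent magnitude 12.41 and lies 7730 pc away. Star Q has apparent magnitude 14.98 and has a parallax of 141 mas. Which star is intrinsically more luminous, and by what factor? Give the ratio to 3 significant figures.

Star P: M = m − 5 log₁₀ d + 5 = 12.41 − 5·3.8882 + 5 = -2.031
Star Q: p = 141 mas = 0.141″ → d = 1/p = 7.092 pc
Star Q: M = m − 5 log₁₀ d + 5 = 14.98 − 5·0.8508 + 5 = 15.726
ΔM = M_P − M_Q = -2.031 − (15.726) = -17.757; smaller M is more luminous → Star P.
L ratio = 10^(0.4 |ΔM|) = 10^7.103 = 1.267×10^7

Star P is more luminous, by a factor of 1.27×10^7.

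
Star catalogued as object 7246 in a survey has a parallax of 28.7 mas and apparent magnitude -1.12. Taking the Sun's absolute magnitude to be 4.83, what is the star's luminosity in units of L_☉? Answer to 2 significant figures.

L/L_☉ ≈ 2900

d = 1/p = 1000/28.7 mas = 34.84 pc
M = m − 5 log₁₀ d + 5 = -1.12 − 5·1.5421 + 5 = -3.831
M − M_☉ = -3.831 − 4.83 = -8.661
L/L_☉ = 10^(−0.4 × -8.661) = 2912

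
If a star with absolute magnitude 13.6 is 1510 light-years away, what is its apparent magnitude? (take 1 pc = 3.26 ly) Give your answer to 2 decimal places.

m ≈ 21.93

d = 1510 ly / 3.26 = 463.2 pc
m = M + 5 log₁₀ d − 5 = 13.6 + 5·2.6658 − 5 = 21.929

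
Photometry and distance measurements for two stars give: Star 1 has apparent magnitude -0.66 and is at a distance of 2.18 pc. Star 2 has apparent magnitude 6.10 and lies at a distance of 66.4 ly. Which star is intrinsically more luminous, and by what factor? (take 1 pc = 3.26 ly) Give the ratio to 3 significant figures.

Star 1 is more luminous, by a factor of 5.79.

Star 1: M = m − 5 log₁₀ d + 5 = -0.66 − 5·0.3385 + 5 = 2.648
Star 2: d = 66.4 ly / 3.26 = 20.37 pc
Star 2: M = m − 5 log₁₀ d + 5 = 6.10 − 5·1.3090 + 5 = 4.555
ΔM = M_1 − M_2 = 2.648 − (4.555) = -1.908; smaller M is more luminous → Star 1.
L ratio = 10^(0.4 |ΔM|) = 10^0.763 = 5.794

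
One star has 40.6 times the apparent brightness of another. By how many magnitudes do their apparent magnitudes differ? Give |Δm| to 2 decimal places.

Pogson: Δm = −2.5 log₁₀(ratio) = −2.5 log₁₀(40.6) = −2.5 × 1.6085 = -4.021

|Δm| ≈ 4.02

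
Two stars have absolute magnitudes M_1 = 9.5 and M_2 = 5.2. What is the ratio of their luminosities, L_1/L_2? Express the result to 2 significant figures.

ΔM = M_1 − M_2 = 4.3
L_1/L_2 = 10^(−0.4 ΔM) = 10^-1.720 = 0.01905

L_1/L_2 ≈ 0.019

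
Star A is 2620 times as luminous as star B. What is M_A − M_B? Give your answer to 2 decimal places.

Pogson: ΔM = −2.5 log₁₀(ratio) = −2.5 log₁₀(2620) = −2.5 × 3.4183 = -8.546
Star A is brighter, so it has the smaller magnitude: the difference is negative.

M_A − M_B ≈ -8.55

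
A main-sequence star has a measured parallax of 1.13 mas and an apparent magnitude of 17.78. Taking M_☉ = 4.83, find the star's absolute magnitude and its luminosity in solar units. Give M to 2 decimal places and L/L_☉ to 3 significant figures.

d = 1/p = 1000/1.13 mas = 885.0 pc
M = m − 5 log₁₀ d + 5 = 17.78 − 5·2.9469 + 5 = 8.045
M − M_☉ = 8.045 − 4.83 = 3.215
L/L_☉ = 10^(−0.4 × 3.215) = 0.05174

M ≈ 8.05; L/L_☉ ≈ 0.0517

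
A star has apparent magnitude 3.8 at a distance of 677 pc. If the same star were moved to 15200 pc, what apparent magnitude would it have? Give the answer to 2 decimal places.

m ≈ 10.56

Flux ∝ 1/d², so Δm = 5 log₁₀(d₂/d₁) = 5 log₁₀(15200/677) = 6.756
m₂ = m₁ + Δm = 3.8 + (6.756) = 10.556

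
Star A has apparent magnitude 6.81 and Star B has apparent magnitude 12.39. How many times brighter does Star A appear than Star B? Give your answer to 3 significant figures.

171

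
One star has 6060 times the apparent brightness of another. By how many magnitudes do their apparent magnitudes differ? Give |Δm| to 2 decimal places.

Pogson: Δm = −2.5 log₁₀(ratio) = −2.5 log₁₀(6060) = −2.5 × 3.7825 = -9.456

|Δm| ≈ 9.46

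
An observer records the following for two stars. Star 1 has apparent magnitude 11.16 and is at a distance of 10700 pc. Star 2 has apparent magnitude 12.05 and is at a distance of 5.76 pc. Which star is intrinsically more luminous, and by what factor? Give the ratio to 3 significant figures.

Star 1 is more luminous, by a factor of 7.83×10^6.

Star 1: M = m − 5 log₁₀ d + 5 = 11.16 − 5·4.0294 + 5 = -3.987
Star 2: M = m − 5 log₁₀ d + 5 = 12.05 − 5·0.7604 + 5 = 13.248
ΔM = M_1 − M_2 = -3.987 − (13.248) = -17.235; smaller M is more luminous → Star 1.
L ratio = 10^(0.4 |ΔM|) = 10^6.894 = 7.833×10^6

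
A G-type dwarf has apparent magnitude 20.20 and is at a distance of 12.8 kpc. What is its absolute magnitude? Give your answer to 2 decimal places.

M ≈ 4.66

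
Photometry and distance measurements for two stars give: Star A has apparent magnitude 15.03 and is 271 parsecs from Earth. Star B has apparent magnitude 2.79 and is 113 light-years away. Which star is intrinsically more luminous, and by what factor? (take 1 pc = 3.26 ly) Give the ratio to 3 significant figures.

Star B is more luminous, by a factor of 1290.

Star A: M = m − 5 log₁₀ d + 5 = 15.03 − 5·2.4330 + 5 = 7.865
Star B: d = 113 ly / 3.26 = 34.66 pc
Star B: M = m − 5 log₁₀ d + 5 = 2.79 − 5·1.5399 + 5 = 0.091
ΔM = M_A − M_B = 7.865 − (0.091) = 7.774; smaller M is more luminous → Star B.
L ratio = 10^(0.4 |ΔM|) = 10^3.110 = 1288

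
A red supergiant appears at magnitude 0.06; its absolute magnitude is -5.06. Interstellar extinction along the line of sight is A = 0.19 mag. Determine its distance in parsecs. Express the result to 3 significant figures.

d ≈ 96.8 pc

m − M = 5 log₁₀(d/10 pc) + A  ⇒  0.06 − (-5.06) − 0.19 = 5 log₁₀(d/10)
4.930 = 5 log₁₀(d/10)
log₁₀ d = (m − M − A)/5 + 1 = 1.9860
d = 10^1.9860 = 96.83 pc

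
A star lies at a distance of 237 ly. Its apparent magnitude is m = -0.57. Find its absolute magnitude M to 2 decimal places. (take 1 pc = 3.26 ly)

d = 237 ly / 3.26 = 72.70 pc
5 log₁₀(d/10 pc) = 5 log₁₀(72.70) − 5 = 4.308
M = m − 5 log₁₀(d/10) = -0.57 − 4.308 = -4.878

M ≈ -4.88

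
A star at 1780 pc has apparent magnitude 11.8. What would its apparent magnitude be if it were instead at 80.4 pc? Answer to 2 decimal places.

Flux ∝ 1/d², so Δm = 5 log₁₀(d₂/d₁) = 5 log₁₀(80.4/1780) = -6.726
m₂ = m₁ + Δm = 11.8 + (-6.726) = 5.074

m ≈ 5.07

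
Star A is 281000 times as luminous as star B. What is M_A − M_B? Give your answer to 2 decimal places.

M_A − M_B ≈ -13.62

Pogson: ΔM = −2.5 log₁₀(ratio) = −2.5 log₁₀(281000) = −2.5 × 5.4487 = -13.622
Star A is brighter, so it has the smaller magnitude: the difference is negative.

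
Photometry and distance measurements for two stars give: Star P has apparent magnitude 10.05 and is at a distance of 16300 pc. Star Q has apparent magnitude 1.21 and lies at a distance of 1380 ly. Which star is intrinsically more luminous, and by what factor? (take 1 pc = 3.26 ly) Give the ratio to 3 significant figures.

Star P: M = m − 5 log₁₀ d + 5 = 10.05 − 5·4.2122 + 5 = -6.011
Star Q: d = 1380 ly / 3.26 = 423.3 pc
Star Q: M = m − 5 log₁₀ d + 5 = 1.21 − 5·2.6267 + 5 = -6.923
ΔM = M_P − M_Q = -6.011 − (-6.923) = 0.912; smaller M is more luminous → Star Q.
L ratio = 10^(0.4 |ΔM|) = 10^0.365 = 2.317

Star Q is more luminous, by a factor of 2.32.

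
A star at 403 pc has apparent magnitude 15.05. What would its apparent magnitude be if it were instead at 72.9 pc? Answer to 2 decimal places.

m ≈ 11.34

Flux ∝ 1/d², so Δm = 5 log₁₀(d₂/d₁) = 5 log₁₀(72.9/403) = -3.713
m₂ = m₁ + Δm = 15.05 + (-3.713) = 11.337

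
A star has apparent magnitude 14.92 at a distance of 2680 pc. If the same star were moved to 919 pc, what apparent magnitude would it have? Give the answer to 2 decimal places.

Flux ∝ 1/d², so Δm = 5 log₁₀(d₂/d₁) = 5 log₁₀(919/2680) = -2.324
m₂ = m₁ + Δm = 14.92 + (-2.324) = 12.596

m ≈ 12.60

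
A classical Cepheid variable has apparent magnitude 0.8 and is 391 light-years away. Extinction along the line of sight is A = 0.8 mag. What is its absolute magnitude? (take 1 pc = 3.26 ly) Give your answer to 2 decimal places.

M ≈ -5.39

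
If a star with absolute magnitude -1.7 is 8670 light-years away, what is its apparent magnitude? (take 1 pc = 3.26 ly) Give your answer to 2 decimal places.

m ≈ 10.42

d = 8670 ly / 3.26 = 2660 pc
m = M + 5 log₁₀ d − 5 = -1.7 + 5·3.4248 − 5 = 10.424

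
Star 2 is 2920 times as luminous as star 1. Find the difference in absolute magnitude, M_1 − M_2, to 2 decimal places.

Pogson: ΔM = −2.5 log₁₀(ratio) = −2.5 log₁₀(2920) = −2.5 × 3.4654 = -8.663
Star 2 is brighter so has the smaller magnitude: M_1 − M_2 is positive.

M_1 − M_2 ≈ 8.66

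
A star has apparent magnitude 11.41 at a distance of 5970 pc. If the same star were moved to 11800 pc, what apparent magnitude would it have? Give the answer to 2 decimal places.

Flux ∝ 1/d², so Δm = 5 log₁₀(d₂/d₁) = 5 log₁₀(11800/5970) = 1.480
m₂ = m₁ + Δm = 11.41 + (1.480) = 12.890

m ≈ 12.89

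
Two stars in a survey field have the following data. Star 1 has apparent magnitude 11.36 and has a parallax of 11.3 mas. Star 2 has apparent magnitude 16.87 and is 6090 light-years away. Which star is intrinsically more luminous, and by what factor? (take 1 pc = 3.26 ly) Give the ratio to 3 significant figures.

Star 2 is more luminous, by a factor of 2.79.

Star 1: p = 11.3 mas = 0.0113″ → d = 1/p = 88.50 pc
Star 1: M = m − 5 log₁₀ d + 5 = 11.36 − 5·1.9469 + 5 = 6.625
Star 2: d = 6090 ly / 3.26 = 1868 pc
Star 2: M = m − 5 log₁₀ d + 5 = 16.87 − 5·3.2714 + 5 = 5.513
ΔM = M_1 − M_2 = 6.625 − (5.513) = 1.112; smaller M is more luminous → Star 2.
L ratio = 10^(0.4 |ΔM|) = 10^0.445 = 2.786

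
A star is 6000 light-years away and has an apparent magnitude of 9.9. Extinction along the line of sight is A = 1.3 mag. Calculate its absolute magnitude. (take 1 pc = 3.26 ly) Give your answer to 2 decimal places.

M ≈ -2.72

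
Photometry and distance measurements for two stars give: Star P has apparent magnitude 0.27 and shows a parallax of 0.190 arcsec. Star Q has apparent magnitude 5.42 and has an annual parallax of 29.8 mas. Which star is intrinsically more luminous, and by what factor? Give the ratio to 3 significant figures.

Star P is more luminous, by a factor of 2.82.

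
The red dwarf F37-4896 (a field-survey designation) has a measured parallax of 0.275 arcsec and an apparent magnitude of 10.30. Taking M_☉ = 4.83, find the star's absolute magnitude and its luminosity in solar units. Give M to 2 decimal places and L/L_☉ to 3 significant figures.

d = 1/p = 1/0.275″ = 3.636 pc
M = m − 5 log₁₀ d + 5 = 10.30 − 5·0.5607 + 5 = 12.497
M − M_☉ = 12.497 − 4.83 = 7.667
L/L_☉ = 10^(−0.4 × 7.667) = 8.577×10^-4

M ≈ 12.50; L/L_☉ ≈ 8.58×10^-4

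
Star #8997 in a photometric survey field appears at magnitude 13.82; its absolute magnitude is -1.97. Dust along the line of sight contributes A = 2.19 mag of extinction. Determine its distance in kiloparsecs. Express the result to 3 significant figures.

d ≈ 5.25 kpc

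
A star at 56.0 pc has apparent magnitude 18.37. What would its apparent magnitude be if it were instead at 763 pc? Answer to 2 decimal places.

m ≈ 24.04

Flux ∝ 1/d², so Δm = 5 log₁₀(d₂/d₁) = 5 log₁₀(763/56.0) = 5.672
m₂ = m₁ + Δm = 18.37 + (5.672) = 24.042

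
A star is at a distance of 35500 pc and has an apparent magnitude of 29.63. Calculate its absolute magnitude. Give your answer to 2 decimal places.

M ≈ 11.88

5 log₁₀(d/10 pc) = 5 log₁₀(35500) − 5 = 17.751
M = m − 5 log₁₀(d/10) = 29.63 − 17.751 = 11.879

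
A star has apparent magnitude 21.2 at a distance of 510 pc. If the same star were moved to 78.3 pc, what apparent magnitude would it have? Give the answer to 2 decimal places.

m ≈ 17.13

Flux ∝ 1/d², so Δm = 5 log₁₀(d₂/d₁) = 5 log₁₀(78.3/510) = -4.069
m₂ = m₁ + Δm = 21.2 + (-4.069) = 17.131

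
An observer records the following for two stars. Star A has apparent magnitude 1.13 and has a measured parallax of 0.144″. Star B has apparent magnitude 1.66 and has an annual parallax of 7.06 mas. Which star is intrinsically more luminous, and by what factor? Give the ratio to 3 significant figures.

Star B is more luminous, by a factor of 255.

Star A: d = 1/p = 1/0.144″ = 6.944 pc
Star A: M = m − 5 log₁₀ d + 5 = 1.13 − 5·0.8416 + 5 = 1.922
Star B: p = 7.06 mas = 7.06×10^-3″ → d = 1/p = 141.6 pc
Star B: M = m − 5 log₁₀ d + 5 = 1.66 − 5·2.1512 + 5 = -4.096
ΔM = M_A − M_B = 1.922 − (-4.096) = 6.018; smaller M is more luminous → Star B.
L ratio = 10^(0.4 |ΔM|) = 10^2.407 = 255.3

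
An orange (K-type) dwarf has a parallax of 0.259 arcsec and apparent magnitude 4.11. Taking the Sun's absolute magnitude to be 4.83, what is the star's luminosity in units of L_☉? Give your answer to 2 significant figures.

d = 1/p = 1/0.259″ = 3.861 pc
M = m − 5 log₁₀ d + 5 = 4.11 − 5·0.5867 + 5 = 6.176
M − M_☉ = 6.176 − 4.83 = 1.346
L/L_☉ = 10^(−0.4 × 1.346) = 0.2893

L/L_☉ ≈ 0.29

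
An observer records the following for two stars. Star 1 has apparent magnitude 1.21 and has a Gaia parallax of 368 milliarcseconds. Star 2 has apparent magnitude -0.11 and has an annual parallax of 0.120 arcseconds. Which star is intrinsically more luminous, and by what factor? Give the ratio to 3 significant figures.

Star 2 is more luminous, by a factor of 31.7.

Star 1: p = 368 mas = 0.368″ → d = 1/p = 2.717 pc
Star 1: M = m − 5 log₁₀ d + 5 = 1.21 − 5·0.4342 + 5 = 4.039
Star 2: d = 1/p = 1/0.120″ = 8.333 pc
Star 2: M = m − 5 log₁₀ d + 5 = -0.11 − 5·0.9208 + 5 = 0.286
ΔM = M_1 − M_2 = 4.039 − (0.286) = 3.753; smaller M is more luminous → Star 2.
L ratio = 10^(0.4 |ΔM|) = 10^1.501 = 31.72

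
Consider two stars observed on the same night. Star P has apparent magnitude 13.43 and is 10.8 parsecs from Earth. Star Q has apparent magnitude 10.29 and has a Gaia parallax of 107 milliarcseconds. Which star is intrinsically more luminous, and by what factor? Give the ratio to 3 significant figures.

Star P: M = m − 5 log₁₀ d + 5 = 13.43 − 5·1.0334 + 5 = 13.263
Star Q: p = 107 mas = 0.107″ → d = 1/p = 9.346 pc
Star Q: M = m − 5 log₁₀ d + 5 = 10.29 − 5·0.9706 + 5 = 10.437
ΔM = M_P − M_Q = 13.263 − (10.437) = 2.826; smaller M is more luminous → Star Q.
L ratio = 10^(0.4 |ΔM|) = 10^1.130 = 13.50

Star Q is more luminous, by a factor of 13.5.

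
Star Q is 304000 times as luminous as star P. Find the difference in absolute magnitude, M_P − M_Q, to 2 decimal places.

M_P − M_Q ≈ 13.71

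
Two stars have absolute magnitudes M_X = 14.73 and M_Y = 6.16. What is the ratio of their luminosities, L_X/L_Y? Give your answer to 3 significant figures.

ΔM = M_X − M_Y = 8.57
L_X/L_Y = 10^(−0.4 ΔM) = 10^-3.428 = 3.733×10^-4

L_X/L_Y ≈ 3.73×10^-4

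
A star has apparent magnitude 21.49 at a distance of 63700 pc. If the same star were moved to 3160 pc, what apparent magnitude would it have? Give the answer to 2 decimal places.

Flux ∝ 1/d², so Δm = 5 log₁₀(d₂/d₁) = 5 log₁₀(3160/63700) = -6.522
m₂ = m₁ + Δm = 21.49 + (-6.522) = 14.968

m ≈ 14.97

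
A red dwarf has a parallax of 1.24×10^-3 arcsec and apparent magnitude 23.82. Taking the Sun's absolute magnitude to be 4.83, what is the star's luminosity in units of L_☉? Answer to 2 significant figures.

d = 1/p = 1/1.24×10^-3″ = 806.5 pc
M = m − 5 log₁₀ d + 5 = 23.82 − 5·2.9066 + 5 = 14.287
M − M_☉ = 14.287 − 4.83 = 9.457
L/L_☉ = 10^(−0.4 × 9.457) = 1.649×10^-4

L/L_☉ ≈ 1.6×10^-4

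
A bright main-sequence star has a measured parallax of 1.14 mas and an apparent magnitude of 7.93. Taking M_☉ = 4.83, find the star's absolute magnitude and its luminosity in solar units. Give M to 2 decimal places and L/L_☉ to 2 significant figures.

d = 1/p = 1000/1.14 mas = 877.2 pc
M = m − 5 log₁₀ d + 5 = 7.93 − 5·2.9431 + 5 = -1.785
M − M_☉ = -1.785 − 4.83 = -6.615
L/L_☉ = 10^(−0.4 × -6.615) = 442.8

M ≈ -1.79; L/L_☉ ≈ 440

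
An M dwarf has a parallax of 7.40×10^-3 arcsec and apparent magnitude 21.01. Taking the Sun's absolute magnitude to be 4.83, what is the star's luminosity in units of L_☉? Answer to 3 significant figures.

d = 1/p = 1/7.40×10^-3″ = 135.1 pc
M = m − 5 log₁₀ d + 5 = 21.01 − 5·2.1308 + 5 = 15.356
M − M_☉ = 15.356 − 4.83 = 10.526
L/L_☉ = 10^(−0.4 × 10.526) = 6.159×10^-5

L/L_☉ ≈ 6.16×10^-5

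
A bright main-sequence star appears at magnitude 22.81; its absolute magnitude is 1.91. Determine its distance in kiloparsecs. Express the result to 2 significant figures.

d ≈ 150 kpc

μ = m − M = 20.900
m − M = 5 log₁₀ d − 5
log₁₀ d = (m − M)/5 + 1 = 5.1800
d = 10^5.1800 = 151400 pc
= 151.4 kpc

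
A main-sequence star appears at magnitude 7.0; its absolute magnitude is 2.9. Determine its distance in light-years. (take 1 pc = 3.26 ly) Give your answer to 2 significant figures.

d ≈ 220 ly

Distance modulus: m − M = 7.0 − (2.9) = 4.100
m − M = 5 log₁₀ d − 5
log₁₀ d = (m − M)/5 + 1 = 1.8200
d = 10^1.8200 = 66.07 pc
= 215.4 ly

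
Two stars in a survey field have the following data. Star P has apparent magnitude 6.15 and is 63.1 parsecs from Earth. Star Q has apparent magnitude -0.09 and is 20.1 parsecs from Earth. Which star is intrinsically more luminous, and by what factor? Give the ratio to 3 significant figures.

Star Q is more luminous, by a factor of 31.8.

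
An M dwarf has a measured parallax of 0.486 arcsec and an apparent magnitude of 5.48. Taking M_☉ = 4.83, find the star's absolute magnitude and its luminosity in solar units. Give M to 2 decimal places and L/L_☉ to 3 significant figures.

d = 1/p = 1/0.486″ = 2.058 pc
M = m − 5 log₁₀ d + 5 = 5.48 − 5·0.3134 + 5 = 8.913
M − M_☉ = 8.913 − 4.83 = 4.083
L/L_☉ = 10^(−0.4 × 4.083) = 0.02327

M ≈ 8.91; L/L_☉ ≈ 0.0233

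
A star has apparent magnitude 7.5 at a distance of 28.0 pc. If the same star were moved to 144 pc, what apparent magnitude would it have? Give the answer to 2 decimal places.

m ≈ 11.06

Flux ∝ 1/d², so Δm = 5 log₁₀(d₂/d₁) = 5 log₁₀(144/28.0) = 3.556
m₂ = m₁ + Δm = 7.5 + (3.556) = 11.056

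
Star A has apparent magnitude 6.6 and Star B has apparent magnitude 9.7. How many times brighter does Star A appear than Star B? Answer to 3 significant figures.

17.4

Magnitude difference = -3.1
Flux ratio = 10^(−0.4 Δm) = 10^(−0.4 × -3.1) = 10^1.240 = 17.38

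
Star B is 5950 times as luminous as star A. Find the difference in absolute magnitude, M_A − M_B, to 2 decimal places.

Pogson: ΔM = −2.5 log₁₀(ratio) = −2.5 log₁₀(5950) = −2.5 × 3.7745 = -9.436
Star B is brighter so has the smaller magnitude: M_A − M_B is positive.

M_A − M_B ≈ 9.44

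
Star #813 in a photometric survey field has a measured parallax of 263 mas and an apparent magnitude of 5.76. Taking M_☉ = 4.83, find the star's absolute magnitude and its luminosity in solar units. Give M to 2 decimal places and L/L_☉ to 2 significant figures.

M ≈ 7.86; L/L_☉ ≈ 0.061

d = 1/p = 1000/263 mas = 3.802 pc
M = m − 5 log₁₀ d + 5 = 5.76 − 5·0.5800 + 5 = 7.860
M − M_☉ = 7.860 − 4.83 = 3.030
L/L_☉ = 10^(−0.4 × 3.030) = 0.06139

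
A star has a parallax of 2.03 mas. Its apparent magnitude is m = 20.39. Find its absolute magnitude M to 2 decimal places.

M ≈ 11.93

p = 2.03 mas = 2.03×10^-3″ → d = 1/p = 492.6 pc
5 log₁₀(d/10 pc) = 5 log₁₀(492.6) − 5 = 8.463
M = m − 5 log₁₀(d/10) = 20.39 − 8.463 = 11.927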